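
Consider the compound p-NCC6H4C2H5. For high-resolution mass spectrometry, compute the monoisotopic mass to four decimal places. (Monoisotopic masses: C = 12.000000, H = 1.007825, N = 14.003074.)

131.0735

Atom tally by fragment:
  benzene ring core → C:6 H:6
  (− 2 ring H displaced by substituents)
  + CN → C:1 N:1
  + C2H5 → C:2 H:5
Element totals:
  C: 9
  H: 9
  N: 1
Molecular formula: C9H9N.
  M = 9(12.0) + 9(1.007825) + 14.003074
    = 108.000000 + 9.070425 + 14.003074 = 131.073499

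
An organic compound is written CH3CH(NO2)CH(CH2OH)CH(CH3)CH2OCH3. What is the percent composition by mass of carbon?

50.25%

Atom tally by fragment:
  CH3 → C:1 H:3
  CH(NO2) → C:1 H:1 N:1 O:2
  CH(CH2OH) → C:2 H:4 O:1
  CH(CH3) → C:2 H:4
  CH2OCH3 → C:2 H:5 O:1
Element totals:
  C: 8
  H: 17
  N: 1
  O: 4
Molecular formula: C8H17NO4.
Molar mass = 191.227 g/mol.
Mass from C: 8 × 12.011 = 96.088 g/mol.
%C = 96.088 / 191.227 × 100 = 50.25%.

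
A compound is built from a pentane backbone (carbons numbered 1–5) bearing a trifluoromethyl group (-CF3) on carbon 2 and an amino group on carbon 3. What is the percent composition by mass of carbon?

46.45%

Atom tally by fragment:
  CH3 → C:1 H:3
  CH(CF3) → C:2 H:1 F:3
  CH(NH2) → C:1 H:3 N:1
  CH2 → C:1 H:2
  CH3 → C:1 H:3
Element totals:
  C: 6
  H: 12
  F: 3
  N: 1
Molecular formula: C6H12F3N.
Molar mass = 155.163 g/mol.
Mass from C: 6 × 12.011 = 72.066 g/mol.
%C = 72.066 / 155.163 × 100 = 46.45%.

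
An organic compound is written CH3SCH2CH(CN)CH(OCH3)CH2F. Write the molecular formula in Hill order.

Atom tally by fragment:
  CH3SCH2 → C:2 H:5 S:1
  CH(CN) → C:2 H:1 N:1
  CH(OCH3) → C:2 H:4 O:1
  CH2F → C:1 H:2 F:1
Element totals:
  C: 7
  H: 12
  F: 1
  N: 1
  O: 1
  S: 1

C7H12FNOS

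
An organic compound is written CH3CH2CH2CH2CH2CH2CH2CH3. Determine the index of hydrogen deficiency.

Element totals:
  C: 8
  H: 18
Molecular formula: C8H18.
DoU = (2C + 2 + N − H − X) / 2 = (2·8 + 2 + 0 − 18 − 0) / 2 = 0.

0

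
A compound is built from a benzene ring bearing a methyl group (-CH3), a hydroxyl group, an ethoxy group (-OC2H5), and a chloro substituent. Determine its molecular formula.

Atom tally by fragment:
  benzene ring core → C:6 H:6
  (− 4 ring H displaced by substituents)
  + CH3 → C:1 H:3
  + OH → O:1 H:1
  + OC2H5 → C:2 H:5 O:1
  + Cl → Cl:1
Element totals:
  C: 9
  H: 11
  Cl: 1
  O: 2

C9H11ClO2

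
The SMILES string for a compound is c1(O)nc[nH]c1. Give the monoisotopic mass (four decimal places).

Atom tally by fragment:
  imidazole ring core → C:3 H:4 N:2
  (− 1 ring H displaced by substituents)
  + OH → O:1 H:1
Element totals:
  C: 3
  H: 4
  N: 2
  O: 1
Molecular formula: C3H4N2O.
  M = 3(12.0) + 4(1.007825) + 2(14.003074) + 15.994915
    = 36.000000 + 4.031300 + 28.006148 + 15.994915 = 84.032363

84.0324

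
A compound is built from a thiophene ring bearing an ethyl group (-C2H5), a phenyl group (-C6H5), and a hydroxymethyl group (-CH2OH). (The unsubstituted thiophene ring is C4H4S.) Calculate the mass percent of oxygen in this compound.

7.33%

Atom tally by fragment:
  thiophene ring core → C:4 H:4 S:1
  (− 3 ring H displaced by substituents)
  + C2H5 → C:2 H:5
  + C6H5 → C:6 H:5
  + CH2OH → C:1 H:3 O:1
Element totals:
  C: 13
  H: 14
  O: 1
  S: 1
Molecular formula: C13H14OS.
Molar mass = 218.314 g/mol.
Mass from O: 1 × 15.999 = 15.999 g/mol.
%O = 15.999 / 218.314 × 100 = 7.33%.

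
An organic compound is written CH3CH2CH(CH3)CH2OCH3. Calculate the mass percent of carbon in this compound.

Atom tally by fragment:
  CH3 → C:1 H:3
  CH2 → C:1 H:2
  CH(CH3) → C:2 H:4
  CH2OCH3 → C:2 H:5 O:1
Element totals:
  C: 6
  H: 14
  O: 1
Molecular formula: C6H14O.
Molar mass = 102.177 g/mol.
Mass from C: 6 × 12.011 = 72.066 g/mol.
%C = 72.066 / 102.177 × 100 = 70.53%.

70.53%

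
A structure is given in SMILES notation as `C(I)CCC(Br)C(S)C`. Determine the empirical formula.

Atom tally by fragment:
  ICH2 → C:1 H:2 I:1
  CH2 → C:1 H:2
  CH2 → C:1 H:2
  CH(Br) → C:1 H:1 Br:1
  CH(SH) → C:1 H:2 S:1
  CH3 → C:1 H:3
Element totals:
  C: 6
  H: 12
  Br: 1
  I: 1
  S: 1
Molecular formula: C6H12BrIS.
gcd of subscripts (1, 6, 12, 1, 1) = 1, so the empirical formula equals the molecular formula.

C6H12BrIS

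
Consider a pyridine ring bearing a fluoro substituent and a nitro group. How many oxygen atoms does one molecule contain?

Atom tally by fragment:
  pyridine ring core → C:5 H:5 N:1
  (− 2 ring H displaced by substituents)
  + F → F:1
  + NO2 → N:1 O:2
Element totals:
  C: 5
  H: 3
  F: 1
  N: 2
  O: 2

2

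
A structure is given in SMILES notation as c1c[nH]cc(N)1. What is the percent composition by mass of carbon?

58.51%

Atom tally by fragment:
  pyrrole ring core → C:4 H:5 N:1
  (− 1 ring H displaced by substituents)
  + NH2 → N:1 H:2
Element totals:
  C: 4
  H: 6
  N: 2
Molecular formula: C4H6N2.
Molar mass = 82.106 g/mol.
Mass from C: 4 × 12.011 = 48.044 g/mol.
%C = 48.044 / 82.106 × 100 = 58.51%.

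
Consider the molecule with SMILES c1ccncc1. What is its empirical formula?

C5H5N

Atom tally by fragment:
  pyridine ring core → C:5 H:5 N:1
Element totals:
  C: 5
  H: 5
  N: 1
Molecular formula: C5H5N.
gcd of subscripts (5, 5, 1) = 1, so the empirical formula equals the molecular formula.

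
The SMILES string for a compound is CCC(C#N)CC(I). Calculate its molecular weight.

Atom tally by fragment:
  CH3 → C:1 H:3
  CH2 → C:1 H:2
  CH(CN) → C:2 H:1 N:1
  CH2 → C:1 H:2
  CH2I → C:1 H:2 I:1
Element totals:
  C: 6
  H: 10
  I: 1
  N: 1
Molecular formula: C6H10IN.
  M = 6(12.011) + 10(1.008) + 126.904 + 14.007
    = 72.066 + 10.080 + 126.904 + 14.007 = 223.057

223.06 g/mol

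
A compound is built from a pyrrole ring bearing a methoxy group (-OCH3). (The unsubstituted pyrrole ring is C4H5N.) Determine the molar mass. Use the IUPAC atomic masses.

97.12 g/mol

Atom tally by fragment:
  pyrrole ring core → C:4 H:5 N:1
  (− 1 ring H displaced by substituents)
  + OCH3 → C:1 H:3 O:1
Element totals:
  C: 5
  H: 7
  N: 1
  O: 1
Molecular formula: C5H7NO.
  M = 5(12.011) + 7(1.008) + 14.007 + 15.999
    = 60.055 + 7.056 + 14.007 + 15.999 = 97.117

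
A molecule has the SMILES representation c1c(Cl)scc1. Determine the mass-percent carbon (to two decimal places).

Atom tally by fragment:
  thiophene ring core → C:4 H:4 S:1
  (− 1 ring H displaced by substituents)
  + Cl → Cl:1
Element totals:
  C: 4
  H: 3
  Cl: 1
  S: 1
Molecular formula: C4H3ClS.
Molar mass = 118.578 g/mol.
Mass from C: 4 × 12.011 = 48.044 g/mol.
%C = 48.044 / 118.578 × 100 = 40.52%.

40.52%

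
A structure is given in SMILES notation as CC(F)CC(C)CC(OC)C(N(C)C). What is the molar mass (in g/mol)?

205.32 g/mol

Atom tally by fragment:
  CH3 → C:1 H:3
  CH(F) → C:1 H:1 F:1
  CH2 → C:1 H:2
  CH(CH3) → C:2 H:4
  CH2 → C:1 H:2
  CH(OCH3) → C:2 H:4 O:1
  CH2N(CH3)2 → C:3 H:8 N:1
Element totals:
  C: 11
  H: 24
  F: 1
  N: 1
  O: 1
Molecular formula: C11H24FNO.
  M = 11(12.011) + 24(1.008) + 18.998 + 14.007 + 15.999
    = 132.121 + 24.192 + 18.998 + 14.007 + 15.999 = 205.317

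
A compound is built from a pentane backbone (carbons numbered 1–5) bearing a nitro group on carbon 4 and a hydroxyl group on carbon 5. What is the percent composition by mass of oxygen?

36.05%

Atom tally by fragment:
  CH3 → C:1 H:3
  CH2 → C:1 H:2
  CH2 → C:1 H:2
  CH(NO2) → C:1 H:1 N:1 O:2
  CH2OH → C:1 H:3 O:1
Element totals:
  C: 5
  H: 11
  N: 1
  O: 3
Molecular formula: C5H11NO3.
Molar mass = 133.147 g/mol.
Mass from O: 3 × 15.999 = 47.997 g/mol.
%O = 47.997 / 133.147 × 100 = 36.05%.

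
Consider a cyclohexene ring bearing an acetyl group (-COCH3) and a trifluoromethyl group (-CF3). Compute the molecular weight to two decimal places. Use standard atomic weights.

Atom tally by fragment:
  cyclohexene ring core → C:6 H:10
  (− 2 ring H displaced by substituents)
  + COCH3 → C:2 H:3 O:1
  + CF3 → C:1 F:3
Element totals:
  C: 9
  H: 11
  F: 3
  O: 1
Molecular formula: C9H11F3O.
  M = 9(12.011) + 11(1.008) + 3(18.998) + 15.999
    = 108.099 + 11.088 + 56.994 + 15.999 = 192.180

192.18 g/mol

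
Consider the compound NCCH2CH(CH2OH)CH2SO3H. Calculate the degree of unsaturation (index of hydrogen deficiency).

Element totals:
  C: 5
  H: 9
  N: 1
  O: 4
  S: 1
Molecular formula: C5H9NO4S.
DoU = (2C + 2 + N − H − X) / 2 = (2·5 + 2 + 1 − 9 − 0) / 2 = 2.

2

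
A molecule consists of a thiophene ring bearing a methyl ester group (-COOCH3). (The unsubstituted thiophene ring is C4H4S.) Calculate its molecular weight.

Atom tally by fragment:
  thiophene ring core → C:4 H:4 S:1
  (− 1 ring H displaced by substituents)
  + COOCH3 → C:2 H:3 O:2
Element totals:
  C: 6
  H: 6
  O: 2
  S: 1
Molecular formula: C6H6O2S.
  M = 6(12.011) + 6(1.008) + 2(15.999) + 32.06
    = 72.066 + 6.048 + 31.998 + 32.060 = 142.172

142.17 g/mol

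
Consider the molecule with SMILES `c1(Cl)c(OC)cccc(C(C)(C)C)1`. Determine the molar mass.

198.69 g/mol

Atom tally by fragment:
  benzene ring core → C:6 H:6
  (− 3 ring H displaced by substituents)
  + Cl → Cl:1
  + OCH3 → C:1 H:3 O:1
  + C(CH3)3 → C:4 H:9
Element totals:
  C: 11
  H: 15
  Cl: 1
  O: 1
Molecular formula: C11H15ClO.
  M = 11(12.011) + 15(1.008) + 35.45 + 15.999
    = 132.121 + 15.120 + 35.450 + 15.999 = 198.690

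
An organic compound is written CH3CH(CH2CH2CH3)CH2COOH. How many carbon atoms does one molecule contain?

Atom tally by fragment:
  CH3 → C:1 H:3
  CH(CH2CH2CH3) → C:4 H:8
  CH2COOH → C:2 H:3 O:2
Element totals:
  C: 7
  H: 14
  O: 2

7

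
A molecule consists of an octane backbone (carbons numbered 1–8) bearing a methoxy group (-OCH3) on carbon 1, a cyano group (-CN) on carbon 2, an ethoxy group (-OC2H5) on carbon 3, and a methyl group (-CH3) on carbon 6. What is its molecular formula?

Atom tally by fragment:
  CH3OCH2 → C:2 H:5 O:1
  CH(CN) → C:2 H:1 N:1
  CH(OC2H5) → C:3 H:6 O:1
  CH2 → C:1 H:2
  CH2 → C:1 H:2
  CH(CH3) → C:2 H:4
  CH2 → C:1 H:2
  CH3 → C:1 H:3
Element totals:
  C: 13
  H: 25
  N: 1
  O: 2

C13H25NO2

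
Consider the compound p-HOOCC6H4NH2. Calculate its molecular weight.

137.14 g/mol

Atom tally by fragment:
  benzene ring core → C:6 H:6
  (− 2 ring H displaced by substituents)
  + COOH → C:1 H:1 O:2
  + NH2 → N:1 H:2
Element totals:
  C: 7
  H: 7
  N: 1
  O: 2
Molecular formula: C7H7NO2.
  M = 7(12.011) + 7(1.008) + 14.007 + 2(15.999)
    = 84.077 + 7.056 + 14.007 + 31.998 = 137.138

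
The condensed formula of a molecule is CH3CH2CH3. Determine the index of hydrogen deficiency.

0

Element totals:
  C: 3
  H: 8
Molecular formula: C3H8.
DoU = (2C + 2 + N − H − X) / 2 = (2·3 + 2 + 0 − 8 − 0) / 2 = 0.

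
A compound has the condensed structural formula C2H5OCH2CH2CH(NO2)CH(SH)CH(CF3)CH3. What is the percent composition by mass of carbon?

Element totals:
  C: 9
  H: 16
  F: 3
  N: 1
  O: 3
  S: 1
Molecular formula: C9H16F3NO3S.
Molar mass = 275.285 g/mol.
Mass from C: 9 × 12.011 = 108.099 g/mol.
%C = 108.099 / 275.285 × 100 = 39.27%.

39.27%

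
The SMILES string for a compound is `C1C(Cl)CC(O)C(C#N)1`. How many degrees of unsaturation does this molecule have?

3

Atom tally by fragment:
  cyclopentane ring core → C:5 H:10
  (− 3 ring H displaced by substituents)
  + Cl → Cl:1
  + OH → O:1 H:1
  + CN → C:1 N:1
Element totals:
  C: 6
  H: 8
  Cl: 1
  N: 1
  O: 1
Molecular formula: C6H8ClNO.
DoU = (2C + 2 + N − H − X) / 2 = (2·6 + 2 + 1 − 8 − 1) / 2 = 3.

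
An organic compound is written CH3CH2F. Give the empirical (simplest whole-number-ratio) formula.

Atom tally by fragment:
  CH3 → C:1 H:3
  CH2F → C:1 H:2 F:1
Element totals:
  C: 2
  H: 5
  F: 1
Molecular formula: C2H5F.
gcd of subscripts (2, 1, 5) = 1, so the empirical formula equals the molecular formula.

C2H5F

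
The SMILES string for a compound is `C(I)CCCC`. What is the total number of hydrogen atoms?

Atom tally by fragment:
  ICH2 → C:1 H:2 I:1
  CH2 → C:1 H:2
  CH2 → C:1 H:2
  CH2 → C:1 H:2
  CH3 → C:1 H:3
Element totals:
  C: 5
  H: 11
  I: 1

11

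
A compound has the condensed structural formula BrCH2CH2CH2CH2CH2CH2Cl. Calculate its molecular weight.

Element totals:
  C: 6
  H: 12
  Br: 1
  Cl: 1
Molecular formula: C6H12BrCl.
  M = 6(12.011) + 12(1.008) + 79.904 + 35.45
    = 72.066 + 12.096 + 79.904 + 35.450 = 199.516

199.52 g/mol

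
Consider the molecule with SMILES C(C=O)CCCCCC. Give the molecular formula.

C8H16O

Atom tally by fragment:
  OHCCH2 → C:2 H:3 O:1
  CH2 → C:1 H:2
  CH2 → C:1 H:2
  CH2 → C:1 H:2
  CH2 → C:1 H:2
  CH2 → C:1 H:2
  CH3 → C:1 H:3
Element totals:
  C: 8
  H: 16
  O: 1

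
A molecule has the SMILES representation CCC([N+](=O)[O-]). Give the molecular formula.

Atom tally by fragment:
  CH3 → C:1 H:3
  CH2 → C:1 H:2
  CH2NO2 → C:1 H:2 N:1 O:2
Element totals:
  C: 3
  H: 7
  N: 1
  O: 2

C3H7NO2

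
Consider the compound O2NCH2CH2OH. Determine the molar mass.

Atom tally by fragment:
  O2NCH2 → C:1 H:2 N:1 O:2
  CH2OH → C:1 H:3 O:1
Element totals:
  C: 2
  H: 5
  N: 1
  O: 3
Molecular formula: C2H5NO3.
  M = 2(12.011) + 5(1.008) + 14.007 + 3(15.999)
    = 24.022 + 5.040 + 14.007 + 47.997 = 91.066

91.07 g/mol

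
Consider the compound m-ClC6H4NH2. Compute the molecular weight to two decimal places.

127.57 g/mol

Atom tally by fragment:
  benzene ring core → C:6 H:6
  (− 2 ring H displaced by substituents)
  + Cl → Cl:1
  + NH2 → N:1 H:2
Element totals:
  C: 6
  H: 6
  Cl: 1
  N: 1
Molecular formula: C6H6ClN.
  M = 6(12.011) + 6(1.008) + 35.45 + 14.007
    = 72.066 + 6.048 + 35.450 + 14.007 = 127.571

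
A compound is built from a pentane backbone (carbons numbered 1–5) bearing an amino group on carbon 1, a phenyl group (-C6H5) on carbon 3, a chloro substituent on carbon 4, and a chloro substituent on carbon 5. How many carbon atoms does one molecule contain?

11

Atom tally by fragment:
  H2NCH2 → C:1 H:4 N:1
  CH2 → C:1 H:2
  CH(C6H5) → C:7 H:6
  CH(Cl) → C:1 H:1 Cl:1
  CH2Cl → C:1 H:2 Cl:1
Element totals:
  C: 11
  H: 15
  Cl: 2
  N: 1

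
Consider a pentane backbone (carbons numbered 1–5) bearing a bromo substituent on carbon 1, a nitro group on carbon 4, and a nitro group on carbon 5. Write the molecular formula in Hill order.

C5H9BrN2O4

Atom tally by fragment:
  BrCH2 → C:1 H:2 Br:1
  CH2 → C:1 H:2
  CH2 → C:1 H:2
  CH(NO2) → C:1 H:1 N:1 O:2
  CH2NO2 → C:1 H:2 N:1 O:2
Element totals:
  C: 5
  H: 9
  Br: 1
  N: 2
  O: 4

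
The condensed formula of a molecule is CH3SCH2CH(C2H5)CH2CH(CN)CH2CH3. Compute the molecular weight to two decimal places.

185.33 g/mol

Atom tally by fragment:
  CH3SCH2 → C:2 H:5 S:1
  CH(C2H5) → C:3 H:6
  CH2 → C:1 H:2
  CH(CN) → C:2 H:1 N:1
  CH2 → C:1 H:2
  CH3 → C:1 H:3
Element totals:
  C: 10
  H: 19
  N: 1
  S: 1
Molecular formula: C10H19NS.
  M = 10(12.011) + 19(1.008) + 14.007 + 32.06
    = 120.110 + 19.152 + 14.007 + 32.060 = 185.329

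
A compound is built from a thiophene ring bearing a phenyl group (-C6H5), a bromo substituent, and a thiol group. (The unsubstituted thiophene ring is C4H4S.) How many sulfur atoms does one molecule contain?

2

Atom tally by fragment:
  thiophene ring core → C:4 H:4 S:1
  (− 3 ring H displaced by substituents)
  + C6H5 → C:6 H:5
  + Br → Br:1
  + SH → S:1 H:1
Element totals:
  C: 10
  H: 7
  Br: 1
  S: 2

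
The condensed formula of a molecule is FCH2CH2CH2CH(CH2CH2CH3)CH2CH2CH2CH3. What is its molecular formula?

C11H23F

Atom tally by fragment:
  FCH2 → C:1 H:2 F:1
  CH2 → C:1 H:2
  CH2 → C:1 H:2
  CH(CH2CH2CH3) → C:4 H:8
  CH2 → C:1 H:2
  CH2 → C:1 H:2
  CH2 → C:1 H:2
  CH3 → C:1 H:3
Element totals:
  C: 11
  H: 23
  F: 1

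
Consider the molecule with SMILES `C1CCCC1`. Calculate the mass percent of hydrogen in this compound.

14.37%

Atom tally by fragment:
  cyclopentane ring core → C:5 H:10
Element totals:
  C: 5
  H: 10
Molecular formula: C5H10.
Molar mass = 70.135 g/mol.
Mass from H: 10 × 1.008 = 10.080 g/mol.
%H = 10.080 / 70.135 × 100 = 14.37%.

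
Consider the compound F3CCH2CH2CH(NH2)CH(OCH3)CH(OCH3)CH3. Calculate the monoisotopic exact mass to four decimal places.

229.1290

Atom tally by fragment:
  F3CCH2 → C:2 H:2 F:3
  CH2 → C:1 H:2
  CH(NH2) → C:1 H:3 N:1
  CH(OCH3) → C:2 H:4 O:1
  CH(OCH3) → C:2 H:4 O:1
  CH3 → C:1 H:3
Element totals:
  C: 9
  H: 18
  F: 3
  N: 1
  O: 2
Molecular formula: C9H18F3NO2.
  M = 9(12.0) + 18(1.007825) + 3(18.998403) + 14.003074 + 2(15.994915)
    = 108.000000 + 18.140850 + 56.995209 + 14.003074 + 31.989830 = 229.128963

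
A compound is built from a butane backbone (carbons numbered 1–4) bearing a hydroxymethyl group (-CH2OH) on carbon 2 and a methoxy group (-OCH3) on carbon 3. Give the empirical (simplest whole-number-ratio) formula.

Atom tally by fragment:
  CH3 → C:1 H:3
  CH(CH2OH) → C:2 H:4 O:1
  CH(OCH3) → C:2 H:4 O:1
  CH3 → C:1 H:3
Element totals:
  C: 6
  H: 14
  O: 2
Molecular formula: C6H14O2.
gcd of subscripts = 2; dividing each by 2:
  C: 6/2 = 3
  H: 14/2 = 7
  O: 2/2 = 1

C3H7O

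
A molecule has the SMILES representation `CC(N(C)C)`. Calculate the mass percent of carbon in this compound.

Atom tally by fragment:
  CH3 → C:1 H:3
  CH2N(CH3)2 → C:3 H:8 N:1
Element totals:
  C: 4
  H: 11
  N: 1
Molecular formula: C4H11N.
Molar mass = 73.139 g/mol.
Mass from C: 4 × 12.011 = 48.044 g/mol.
%C = 48.044 / 73.139 × 100 = 65.69%.

65.69%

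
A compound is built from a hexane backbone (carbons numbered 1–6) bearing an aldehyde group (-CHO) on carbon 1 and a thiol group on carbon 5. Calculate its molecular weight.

Atom tally by fragment:
  OHCCH2 → C:2 H:3 O:1
  CH2 → C:1 H:2
  CH2 → C:1 H:2
  CH2 → C:1 H:2
  CH(SH) → C:1 H:2 S:1
  CH3 → C:1 H:3
Element totals:
  C: 7
  H: 14
  O: 1
  S: 1
Molecular formula: C7H14OS.
  M = 7(12.011) + 14(1.008) + 15.999 + 32.06
    = 84.077 + 14.112 + 15.999 + 32.060 = 146.248

146.25 g/mol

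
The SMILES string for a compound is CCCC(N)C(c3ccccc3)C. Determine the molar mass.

177.29 g/mol

Atom tally by fragment:
  CH3 → C:1 H:3
  CH2 → C:1 H:2
  CH2 → C:1 H:2
  CH(NH2) → C:1 H:3 N:1
  CH(C6H5) → C:7 H:6
  CH3 → C:1 H:3
Element totals:
  C: 12
  H: 19
  N: 1
Molecular formula: C12H19N.
  M = 12(12.011) + 19(1.008) + 14.007
    = 144.132 + 19.152 + 14.007 = 177.291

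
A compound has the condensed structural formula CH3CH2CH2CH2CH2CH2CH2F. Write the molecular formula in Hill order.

C7H15F

Element totals:
  C: 7
  H: 15
  F: 1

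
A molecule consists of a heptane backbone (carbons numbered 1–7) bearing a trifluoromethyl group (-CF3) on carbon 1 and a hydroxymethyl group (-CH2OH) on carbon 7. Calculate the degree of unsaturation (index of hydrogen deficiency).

0

Atom tally by fragment:
  F3CCH2 → C:2 H:2 F:3
  CH2 → C:1 H:2
  CH2 → C:1 H:2
  CH2 → C:1 H:2
  CH2 → C:1 H:2
  CH2 → C:1 H:2
  CH2CH2OH → C:2 H:5 O:1
Element totals:
  C: 9
  H: 17
  F: 3
  O: 1
Molecular formula: C9H17F3O.
DoU = (2C + 2 + N − H − X) / 2 = (2·9 + 2 + 0 − 17 − 3) / 2 = 0.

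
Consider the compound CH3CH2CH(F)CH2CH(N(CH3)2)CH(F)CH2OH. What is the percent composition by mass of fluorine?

Atom tally by fragment:
  CH3 → C:1 H:3
  CH2 → C:1 H:2
  CH(F) → C:1 H:1 F:1
  CH2 → C:1 H:2
  CH(N(CH3)2) → C:3 H:7 N:1
  CH(F) → C:1 H:1 F:1
  CH2OH → C:1 H:3 O:1
Element totals:
  C: 9
  H: 19
  F: 2
  N: 1
  O: 1
Molecular formula: C9H19F2NO.
Molar mass = 195.253 g/mol.
Mass from F: 2 × 18.998 = 37.996 g/mol.
%F = 37.996 / 195.253 × 100 = 19.46%.

19.46%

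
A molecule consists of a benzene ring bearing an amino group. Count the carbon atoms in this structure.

6

Atom tally by fragment:
  benzene ring core → C:6 H:6
  (− 1 ring H displaced by substituents)
  + NH2 → N:1 H:2
Element totals:
  C: 6
  H: 7
  N: 1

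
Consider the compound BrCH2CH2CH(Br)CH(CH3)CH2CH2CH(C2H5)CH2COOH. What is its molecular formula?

Element totals:
  C: 12
  H: 22
  Br: 2
  O: 2

C12H22Br2O2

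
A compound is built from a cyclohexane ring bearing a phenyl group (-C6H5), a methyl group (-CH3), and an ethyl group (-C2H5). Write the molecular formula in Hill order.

C15H22

Atom tally by fragment:
  cyclohexane ring core → C:6 H:12
  (− 3 ring H displaced by substituents)
  + C6H5 → C:6 H:5
  + CH3 → C:1 H:3
  + C2H5 → C:2 H:5
Element totals:
  C: 15
  H: 22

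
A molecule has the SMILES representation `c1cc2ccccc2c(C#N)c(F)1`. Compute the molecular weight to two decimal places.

Atom tally by fragment:
  naphthalene ring system core → C:10 H:8
  (− 2 ring H displaced by substituents)
  + CN → C:1 N:1
  + F → F:1
Element totals:
  C: 11
  H: 6
  F: 1
  N: 1
Molecular formula: C11H6FN.
  M = 11(12.011) + 6(1.008) + 18.998 + 14.007
    = 132.121 + 6.048 + 18.998 + 14.007 = 171.174

171.17 g/mol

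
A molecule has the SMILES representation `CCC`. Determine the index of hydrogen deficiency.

0

Atom tally by fragment:
  CH3 → C:1 H:3
  CH2 → C:1 H:2
  CH3 → C:1 H:3
Element totals:
  C: 3
  H: 8
Molecular formula: C3H8.
DoU = (2C + 2 + N − H − X) / 2 = (2·3 + 2 + 0 − 8 − 0) / 2 = 0.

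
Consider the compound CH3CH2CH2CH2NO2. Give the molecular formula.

Atom tally by fragment:
  CH3 → C:1 H:3
  CH2 → C:1 H:2
  CH2 → C:1 H:2
  CH2NO2 → C:1 H:2 N:1 O:2
Element totals:
  C: 4
  H: 9
  N: 1
  O: 2

C4H9NO2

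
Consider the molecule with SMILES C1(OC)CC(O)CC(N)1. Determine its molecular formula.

C6H13NO2

Atom tally by fragment:
  cyclopentane ring core → C:5 H:10
  (− 3 ring H displaced by substituents)
  + OCH3 → C:1 H:3 O:1
  + OH → O:1 H:1
  + NH2 → N:1 H:2
Element totals:
  C: 6
  H: 13
  N: 1
  O: 2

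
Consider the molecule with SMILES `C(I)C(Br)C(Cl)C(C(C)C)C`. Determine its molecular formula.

C8H15BrClI

Atom tally by fragment:
  ICH2 → C:1 H:2 I:1
  CH(Br) → C:1 H:1 Br:1
  CH(Cl) → C:1 H:1 Cl:1
  CH(CH(CH3)2) → C:4 H:8
  CH3 → C:1 H:3
Element totals:
  C: 8
  H: 15
  Br: 1
  Cl: 1
  I: 1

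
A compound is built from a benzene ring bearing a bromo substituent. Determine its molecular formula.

Atom tally by fragment:
  benzene ring core → C:6 H:6
  (− 1 ring H displaced by substituents)
  + Br → Br:1
Element totals:
  C: 6
  H: 5
  Br: 1

C6H5Br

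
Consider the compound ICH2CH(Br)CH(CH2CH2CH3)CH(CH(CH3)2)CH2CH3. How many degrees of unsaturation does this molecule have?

Element totals:
  C: 12
  H: 24
  Br: 1
  I: 1
Molecular formula: C12H24BrI.
DoU = (2C + 2 + N − H − X) / 2 = (2·12 + 2 + 0 − 24 − 2) / 2 = 0.

0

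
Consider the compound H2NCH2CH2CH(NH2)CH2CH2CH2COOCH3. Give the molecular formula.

Element totals:
  C: 8
  H: 18
  N: 2
  O: 2

C8H18N2O2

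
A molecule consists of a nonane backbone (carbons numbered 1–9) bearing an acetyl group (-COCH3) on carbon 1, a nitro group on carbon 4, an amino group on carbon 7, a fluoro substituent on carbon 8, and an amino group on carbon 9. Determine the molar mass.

Atom tally by fragment:
  CH3COCH2 → C:3 H:5 O:1
  CH2 → C:1 H:2
  CH2 → C:1 H:2
  CH(NO2) → C:1 H:1 N:1 O:2
  CH2 → C:1 H:2
  CH2 → C:1 H:2
  CH(NH2) → C:1 H:3 N:1
  CH(F) → C:1 H:1 F:1
  CH2NH2 → C:1 H:4 N:1
Element totals:
  C: 11
  H: 22
  F: 1
  N: 3
  O: 3
Molecular formula: C11H22FN3O3.
  M = 11(12.011) + 22(1.008) + 18.998 + 3(14.007) + 3(15.999)
    = 132.121 + 22.176 + 18.998 + 42.021 + 47.997 = 263.313

263.31 g/mol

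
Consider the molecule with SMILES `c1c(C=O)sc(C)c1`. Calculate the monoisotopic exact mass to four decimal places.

126.0139

Atom tally by fragment:
  thiophene ring core → C:4 H:4 S:1
  (− 2 ring H displaced by substituents)
  + CHO → C:1 H:1 O:1
  + CH3 → C:1 H:3
Element totals:
  C: 6
  H: 6
  O: 1
  S: 1
Molecular formula: C6H6OS.
  M = 6(12.0) + 6(1.007825) + 15.994915 + 31.972071
    = 72.000000 + 6.046950 + 15.994915 + 31.972071 = 126.013936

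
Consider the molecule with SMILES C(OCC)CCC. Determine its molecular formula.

Atom tally by fragment:
  C2H5OCH2 → C:3 H:7 O:1
  CH2 → C:1 H:2
  CH2 → C:1 H:2
  CH3 → C:1 H:3
Element totals:
  C: 6
  H: 14
  O: 1

C6H14O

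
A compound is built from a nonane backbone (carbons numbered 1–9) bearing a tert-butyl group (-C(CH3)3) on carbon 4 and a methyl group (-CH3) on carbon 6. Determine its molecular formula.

Atom tally by fragment:
  CH3 → C:1 H:3
  CH2 → C:1 H:2
  CH2 → C:1 H:2
  CH(C(CH3)3) → C:5 H:10
  CH2 → C:1 H:2
  CH(CH3) → C:2 H:4
  CH2 → C:1 H:2
  CH2 → C:1 H:2
  CH3 → C:1 H:3
Element totals:
  C: 14
  H: 30

C14H30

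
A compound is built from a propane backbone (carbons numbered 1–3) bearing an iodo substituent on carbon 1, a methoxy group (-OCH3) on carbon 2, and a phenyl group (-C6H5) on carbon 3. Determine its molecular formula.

C10H13IO

Atom tally by fragment:
  ICH2 → C:1 H:2 I:1
  CH(OCH3) → C:2 H:4 O:1
  CH2C6H5 → C:7 H:7
Element totals:
  C: 10
  H: 13
  I: 1
  O: 1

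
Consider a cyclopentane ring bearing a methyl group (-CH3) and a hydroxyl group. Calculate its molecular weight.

Atom tally by fragment:
  cyclopentane ring core → C:5 H:10
  (− 2 ring H displaced by substituents)
  + CH3 → C:1 H:3
  + OH → O:1 H:1
Element totals:
  C: 6
  H: 12
  O: 1
Molecular formula: C6H12O.
  M = 6(12.011) + 12(1.008) + 15.999
    = 72.066 + 12.096 + 15.999 = 100.161

100.16 g/mol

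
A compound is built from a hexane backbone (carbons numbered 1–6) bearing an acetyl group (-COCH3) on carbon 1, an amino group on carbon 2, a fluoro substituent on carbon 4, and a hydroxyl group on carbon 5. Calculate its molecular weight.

177.22 g/mol

Atom tally by fragment:
  CH3COCH2 → C:3 H:5 O:1
  CH(NH2) → C:1 H:3 N:1
  CH2 → C:1 H:2
  CH(F) → C:1 H:1 F:1
  CH(OH) → C:1 H:2 O:1
  CH3 → C:1 H:3
Element totals:
  C: 8
  H: 16
  F: 1
  N: 1
  O: 2
Molecular formula: C8H16FNO2.
  M = 8(12.011) + 16(1.008) + 18.998 + 14.007 + 2(15.999)
    = 96.088 + 16.128 + 18.998 + 14.007 + 31.998 = 177.219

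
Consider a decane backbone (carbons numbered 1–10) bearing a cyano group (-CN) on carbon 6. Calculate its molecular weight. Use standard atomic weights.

167.30 g/mol

Atom tally by fragment:
  CH3 → C:1 H:3
  CH2 → C:1 H:2
  CH2 → C:1 H:2
  CH2 → C:1 H:2
  CH2 → C:1 H:2
  CH(CN) → C:2 H:1 N:1
  CH2 → C:1 H:2
  CH2 → C:1 H:2
  CH2 → C:1 H:2
  CH3 → C:1 H:3
Element totals:
  C: 11
  H: 21
  N: 1
Molecular formula: C11H21N.
  M = 11(12.011) + 21(1.008) + 14.007
    = 132.121 + 21.168 + 14.007 = 167.296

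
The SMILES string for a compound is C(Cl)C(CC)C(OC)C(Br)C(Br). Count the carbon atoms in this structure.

8

Atom tally by fragment:
  ClCH2 → C:1 H:2 Cl:1
  CH(C2H5) → C:3 H:6
  CH(OCH3) → C:2 H:4 O:1
  CH(Br) → C:1 H:1 Br:1
  CH2Br → C:1 H:2 Br:1
Element totals:
  C: 8
  H: 15
  Br: 2
  Cl: 1
  O: 1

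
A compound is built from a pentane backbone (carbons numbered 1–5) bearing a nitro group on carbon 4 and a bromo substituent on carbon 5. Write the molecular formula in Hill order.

Atom tally by fragment:
  CH3 → C:1 H:3
  CH2 → C:1 H:2
  CH2 → C:1 H:2
  CH(NO2) → C:1 H:1 N:1 O:2
  CH2Br → C:1 H:2 Br:1
Element totals:
  C: 5
  H: 10
  Br: 1
  N: 1
  O: 2

C5H10BrNO2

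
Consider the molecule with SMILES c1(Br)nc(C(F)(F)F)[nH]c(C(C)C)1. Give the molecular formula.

Atom tally by fragment:
  imidazole ring core → C:3 H:4 N:2
  (− 3 ring H displaced by substituents)
  + Br → Br:1
  + CF3 → C:1 F:3
  + CH(CH3)2 → C:3 H:7
Element totals:
  C: 7
  H: 8
  Br: 1
  F: 3
  N: 2

C7H8BrF3N2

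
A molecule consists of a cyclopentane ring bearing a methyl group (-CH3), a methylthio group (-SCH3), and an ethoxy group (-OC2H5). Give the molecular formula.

Atom tally by fragment:
  cyclopentane ring core → C:5 H:10
  (− 3 ring H displaced by substituents)
  + CH3 → C:1 H:3
  + SCH3 → C:1 H:3 S:1
  + OC2H5 → C:2 H:5 O:1
Element totals:
  C: 9
  H: 18
  O: 1
  S: 1

C9H18OS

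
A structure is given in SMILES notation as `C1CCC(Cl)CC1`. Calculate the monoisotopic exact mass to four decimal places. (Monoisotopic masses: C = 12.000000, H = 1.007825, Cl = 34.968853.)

Atom tally by fragment:
  cyclohexane ring core → C:6 H:12
  (− 1 ring H displaced by substituents)
  + Cl → Cl:1
Element totals:
  C: 6
  H: 11
  Cl: 1
Molecular formula: C6H11Cl.
  M = 6(12.0) + 11(1.007825) + 34.968853
    = 72.000000 + 11.086075 + 34.968853 = 118.054928

118.0549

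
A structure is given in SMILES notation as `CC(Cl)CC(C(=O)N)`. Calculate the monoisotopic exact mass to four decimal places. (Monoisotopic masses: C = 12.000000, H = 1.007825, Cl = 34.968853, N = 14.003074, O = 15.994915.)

Atom tally by fragment:
  CH3 → C:1 H:3
  CH(Cl) → C:1 H:1 Cl:1
  CH2 → C:1 H:2
  CH2CONH2 → C:2 H:4 O:1 N:1
Element totals:
  C: 5
  H: 10
  Cl: 1
  N: 1
  O: 1
Molecular formula: C5H10ClNO.
  M = 5(12.0) + 10(1.007825) + 34.968853 + 14.003074 + 15.994915
    = 60.000000 + 10.078250 + 34.968853 + 14.003074 + 15.994915 = 135.045092

135.0451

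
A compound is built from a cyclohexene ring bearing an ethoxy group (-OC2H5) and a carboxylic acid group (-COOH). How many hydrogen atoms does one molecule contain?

Atom tally by fragment:
  cyclohexene ring core → C:6 H:10
  (− 2 ring H displaced by substituents)
  + OC2H5 → C:2 H:5 O:1
  + COOH → C:1 H:1 O:2
Element totals:
  C: 9
  H: 14
  O: 3

14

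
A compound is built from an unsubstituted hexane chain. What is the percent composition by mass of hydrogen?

Atom tally by fragment:
  CH3 → C:1 H:3
  CH2 → C:1 H:2
  CH2 → C:1 H:2
  CH2 → C:1 H:2
  CH2 → C:1 H:2
  CH3 → C:1 H:3
Element totals:
  C: 6
  H: 14
Molecular formula: C6H14.
Molar mass = 86.178 g/mol.
Mass from H: 14 × 1.008 = 14.112 g/mol.
%H = 14.112 / 86.178 × 100 = 16.38%.

16.38%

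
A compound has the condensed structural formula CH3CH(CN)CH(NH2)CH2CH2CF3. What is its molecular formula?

C7H11F3N2

Element totals:
  C: 7
  H: 11
  F: 3
  N: 2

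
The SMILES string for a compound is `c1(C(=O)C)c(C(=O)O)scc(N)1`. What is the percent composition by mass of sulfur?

17.31%

Atom tally by fragment:
  thiophene ring core → C:4 H:4 S:1
  (− 3 ring H displaced by substituents)
  + COCH3 → C:2 H:3 O:1
  + COOH → C:1 H:1 O:2
  + NH2 → N:1 H:2
Element totals:
  C: 7
  H: 7
  N: 1
  O: 3
  S: 1
Molecular formula: C7H7NO3S.
Molar mass = 185.197 g/mol.
Mass from S: 1 × 32.06 = 32.060 g/mol.
%S = 32.060 / 185.197 × 100 = 17.31%.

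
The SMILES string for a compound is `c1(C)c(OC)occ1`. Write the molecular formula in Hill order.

Atom tally by fragment:
  furan ring core → C:4 H:4 O:1
  (− 2 ring H displaced by substituents)
  + CH3 → C:1 H:3
  + OCH3 → C:1 H:3 O:1
Element totals:
  C: 6
  H: 8
  O: 2

C6H8O2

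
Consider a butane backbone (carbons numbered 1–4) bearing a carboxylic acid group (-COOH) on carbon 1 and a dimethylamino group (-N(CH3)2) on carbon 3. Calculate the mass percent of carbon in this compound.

Atom tally by fragment:
  HOOCCH2 → C:2 H:3 O:2
  CH2 → C:1 H:2
  CH(N(CH3)2) → C:3 H:7 N:1
  CH3 → C:1 H:3
Element totals:
  C: 7
  H: 15
  N: 1
  O: 2
Molecular formula: C7H15NO2.
Molar mass = 145.202 g/mol.
Mass from C: 7 × 12.011 = 84.077 g/mol.
%C = 84.077 / 145.202 × 100 = 57.90%.

57.90%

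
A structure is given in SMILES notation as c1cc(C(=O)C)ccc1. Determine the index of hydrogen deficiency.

5

Atom tally by fragment:
  benzene ring core → C:6 H:6
  (− 1 ring H displaced by substituents)
  + COCH3 → C:2 H:3 O:1
Element totals:
  C: 8
  H: 8
  O: 1
Molecular formula: C8H8O.
DoU = (2C + 2 + N − H − X) / 2 = (2·8 + 2 + 0 − 8 − 0) / 2 = 5.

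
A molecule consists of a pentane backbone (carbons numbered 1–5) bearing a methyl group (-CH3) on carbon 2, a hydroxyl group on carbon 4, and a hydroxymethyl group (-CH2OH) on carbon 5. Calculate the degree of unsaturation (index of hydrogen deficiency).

0

Atom tally by fragment:
  CH3 → C:1 H:3
  CH(CH3) → C:2 H:4
  CH2 → C:1 H:2
  CH(OH) → C:1 H:2 O:1
  CH2CH2OH → C:2 H:5 O:1
Element totals:
  C: 7
  H: 16
  O: 2
Molecular formula: C7H16O2.
DoU = (2C + 2 + N − H − X) / 2 = (2·7 + 2 + 0 − 16 − 0) / 2 = 0.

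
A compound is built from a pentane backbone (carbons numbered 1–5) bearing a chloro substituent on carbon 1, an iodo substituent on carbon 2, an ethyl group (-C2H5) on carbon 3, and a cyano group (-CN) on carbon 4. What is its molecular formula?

Atom tally by fragment:
  ClCH2 → C:1 H:2 Cl:1
  CH(I) → C:1 H:1 I:1
  CH(C2H5) → C:3 H:6
  CH(CN) → C:2 H:1 N:1
  CH3 → C:1 H:3
Element totals:
  C: 8
  H: 13
  Cl: 1
  I: 1
  N: 1

C8H13ClIN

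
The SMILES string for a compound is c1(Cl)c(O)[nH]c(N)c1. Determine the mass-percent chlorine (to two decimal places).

26.75%

Atom tally by fragment:
  pyrrole ring core → C:4 H:5 N:1
  (− 3 ring H displaced by substituents)
  + Cl → Cl:1
  + OH → O:1 H:1
  + NH2 → N:1 H:2
Element totals:
  C: 4
  H: 5
  Cl: 1
  N: 2
  O: 1
Molecular formula: C4H5ClN2O.
Molar mass = 132.547 g/mol.
Mass from Cl: 1 × 35.45 = 35.450 g/mol.
%Cl = 35.450 / 132.547 × 100 = 26.75%.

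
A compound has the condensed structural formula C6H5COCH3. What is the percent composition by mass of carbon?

79.97%

Atom tally by fragment:
  benzene ring core → C:6 H:6
  (− 1 ring H displaced by substituents)
  + COCH3 → C:2 H:3 O:1
Element totals:
  C: 8
  H: 8
  O: 1
Molecular formula: C8H8O.
Molar mass = 120.151 g/mol.
Mass from C: 8 × 12.011 = 96.088 g/mol.
%C = 96.088 / 120.151 × 100 = 79.97%.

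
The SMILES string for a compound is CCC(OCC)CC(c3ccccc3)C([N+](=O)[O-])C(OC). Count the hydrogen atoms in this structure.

25

Atom tally by fragment:
  CH3 → C:1 H:3
  CH2 → C:1 H:2
  CH(OC2H5) → C:3 H:6 O:1
  CH2 → C:1 H:2
  CH(C6H5) → C:7 H:6
  CH(NO2) → C:1 H:1 N:1 O:2
  CH2OCH3 → C:2 H:5 O:1
Element totals:
  C: 16
  H: 25
  N: 1
  O: 4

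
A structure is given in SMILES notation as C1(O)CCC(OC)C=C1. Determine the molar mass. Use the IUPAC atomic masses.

Atom tally by fragment:
  cyclohexene ring core → C:6 H:10
  (− 2 ring H displaced by substituents)
  + OH → O:1 H:1
  + OCH3 → C:1 H:3 O:1
Element totals:
  C: 7
  H: 12
  O: 2
Molecular formula: C7H12O2.
  M = 7(12.011) + 12(1.008) + 2(15.999)
    = 84.077 + 12.096 + 31.998 = 128.171

128.17 g/mol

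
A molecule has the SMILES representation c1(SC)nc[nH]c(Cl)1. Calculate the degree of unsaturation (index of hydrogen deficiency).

Atom tally by fragment:
  imidazole ring core → C:3 H:4 N:2
  (− 2 ring H displaced by substituents)
  + SCH3 → C:1 H:3 S:1
  + Cl → Cl:1
Element totals:
  C: 4
  H: 5
  Cl: 1
  N: 2
  S: 1
Molecular formula: C4H5ClN2S.
DoU = (2C + 2 + N − H − X) / 2 = (2·4 + 2 + 2 − 5 − 1) / 2 = 3.

3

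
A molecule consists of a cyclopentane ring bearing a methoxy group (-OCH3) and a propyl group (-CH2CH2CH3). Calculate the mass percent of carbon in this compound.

76.00%

Atom tally by fragment:
  cyclopentane ring core → C:5 H:10
  (− 2 ring H displaced by substituents)
  + OCH3 → C:1 H:3 O:1
  + CH2CH2CH3 → C:3 H:7
Element totals:
  C: 9
  H: 18
  O: 1
Molecular formula: C9H18O.
Molar mass = 142.242 g/mol.
Mass from C: 9 × 12.011 = 108.099 g/mol.
%C = 108.099 / 142.242 × 100 = 76.00%.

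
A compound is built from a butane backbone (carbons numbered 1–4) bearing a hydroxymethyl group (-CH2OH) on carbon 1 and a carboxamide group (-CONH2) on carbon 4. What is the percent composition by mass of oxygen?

24.39%

Atom tally by fragment:
  HOCH2CH2 → C:2 H:5 O:1
  CH2 → C:1 H:2
  CH2 → C:1 H:2
  CH2CONH2 → C:2 H:4 O:1 N:1
Element totals:
  C: 6
  H: 13
  N: 1
  O: 2
Molecular formula: C6H13NO2.
Molar mass = 131.175 g/mol.
Mass from O: 2 × 15.999 = 31.998 g/mol.
%O = 31.998 / 131.175 × 100 = 24.39%.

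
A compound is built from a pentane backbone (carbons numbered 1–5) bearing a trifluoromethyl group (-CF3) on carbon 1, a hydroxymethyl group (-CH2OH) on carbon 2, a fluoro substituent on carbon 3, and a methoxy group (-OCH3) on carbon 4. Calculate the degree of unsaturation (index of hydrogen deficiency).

Atom tally by fragment:
  F3CCH2 → C:2 H:2 F:3
  CH(CH2OH) → C:2 H:4 O:1
  CH(F) → C:1 H:1 F:1
  CH(OCH3) → C:2 H:4 O:1
  CH3 → C:1 H:3
Element totals:
  C: 8
  H: 14
  F: 4
  O: 2
Molecular formula: C8H14F4O2.
DoU = (2C + 2 + N − H − X) / 2 = (2·8 + 2 + 0 − 14 − 4) / 2 = 0.

0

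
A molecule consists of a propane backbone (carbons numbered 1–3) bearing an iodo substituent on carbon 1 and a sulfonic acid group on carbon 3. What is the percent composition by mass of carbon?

14.41%

Atom tally by fragment:
  ICH2 → C:1 H:2 I:1
  CH2 → C:1 H:2
  CH2SO3H → C:1 H:3 S:1 O:3
Element totals:
  C: 3
  H: 7
  I: 1
  O: 3
  S: 1
Molecular formula: C3H7IO3S.
Molar mass = 250.050 g/mol.
Mass from C: 3 × 12.011 = 36.033 g/mol.
%C = 36.033 / 250.050 × 100 = 14.41%.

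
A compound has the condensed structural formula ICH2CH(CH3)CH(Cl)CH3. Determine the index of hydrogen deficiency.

Atom tally by fragment:
  ICH2 → C:1 H:2 I:1
  CH(CH3) → C:2 H:4
  CH(Cl) → C:1 H:1 Cl:1
  CH3 → C:1 H:3
Element totals:
  C: 5
  H: 10
  Cl: 1
  I: 1
Molecular formula: C5H10ClI.
DoU = (2C + 2 + N − H − X) / 2 = (2·5 + 2 + 0 − 10 − 2) / 2 = 0.

0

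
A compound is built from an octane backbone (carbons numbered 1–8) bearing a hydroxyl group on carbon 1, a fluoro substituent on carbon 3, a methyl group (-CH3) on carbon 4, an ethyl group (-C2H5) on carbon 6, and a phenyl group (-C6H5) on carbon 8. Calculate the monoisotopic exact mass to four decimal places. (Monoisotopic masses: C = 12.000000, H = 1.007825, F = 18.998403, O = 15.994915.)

Atom tally by fragment:
  HOCH2 → C:1 H:3 O:1
  CH2 → C:1 H:2
  CH(F) → C:1 H:1 F:1
  CH(CH3) → C:2 H:4
  CH2 → C:1 H:2
  CH(C2H5) → C:3 H:6
  CH2 → C:1 H:2
  CH2C6H5 → C:7 H:7
Element totals:
  C: 17
  H: 27
  F: 1
  O: 1
Molecular formula: C17H27FO.
  M = 17(12.0) + 27(1.007825) + 18.998403 + 15.994915
    = 204.000000 + 27.211275 + 18.998403 + 15.994915 = 266.204593

266.2046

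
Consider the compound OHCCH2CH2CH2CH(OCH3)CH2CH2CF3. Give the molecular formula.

Element totals:
  C: 9
  H: 15
  F: 3
  O: 2

C9H15F3O2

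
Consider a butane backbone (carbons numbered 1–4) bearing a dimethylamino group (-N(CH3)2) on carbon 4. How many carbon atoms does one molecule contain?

Atom tally by fragment:
  CH3 → C:1 H:3
  CH2 → C:1 H:2
  CH2 → C:1 H:2
  CH2N(CH3)2 → C:3 H:8 N:1
Element totals:
  C: 6
  H: 15
  N: 1

6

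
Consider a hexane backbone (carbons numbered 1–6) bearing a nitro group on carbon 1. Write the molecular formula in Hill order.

Atom tally by fragment:
  O2NCH2 → C:1 H:2 N:1 O:2
  CH2 → C:1 H:2
  CH2 → C:1 H:2
  CH2 → C:1 H:2
  CH2 → C:1 H:2
  CH3 → C:1 H:3
Element totals:
  C: 6
  H: 13
  N: 1
  O: 2

C6H13NO2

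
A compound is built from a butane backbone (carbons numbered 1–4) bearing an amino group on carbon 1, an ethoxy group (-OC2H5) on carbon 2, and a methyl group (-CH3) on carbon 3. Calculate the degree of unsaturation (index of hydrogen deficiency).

Atom tally by fragment:
  H2NCH2 → C:1 H:4 N:1
  CH(OC2H5) → C:3 H:6 O:1
  CH(CH3) → C:2 H:4
  CH3 → C:1 H:3
Element totals:
  C: 7
  H: 17
  N: 1
  O: 1
Molecular formula: C7H17NO.
DoU = (2C + 2 + N − H − X) / 2 = (2·7 + 2 + 1 − 17 − 0) / 2 = 0.

0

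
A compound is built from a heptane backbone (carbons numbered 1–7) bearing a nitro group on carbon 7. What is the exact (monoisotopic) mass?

145.1103

Atom tally by fragment:
  CH3 → C:1 H:3
  CH2 → C:1 H:2
  CH2 → C:1 H:2
  CH2 → C:1 H:2
  CH2 → C:1 H:2
  CH2 → C:1 H:2
  CH2NO2 → C:1 H:2 N:1 O:2
Element totals:
  C: 7
  H: 15
  N: 1
  O: 2
Molecular formula: C7H15NO2.
  M = 7(12.0) + 15(1.007825) + 14.003074 + 2(15.994915)
    = 84.000000 + 15.117375 + 14.003074 + 31.989830 = 145.110279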